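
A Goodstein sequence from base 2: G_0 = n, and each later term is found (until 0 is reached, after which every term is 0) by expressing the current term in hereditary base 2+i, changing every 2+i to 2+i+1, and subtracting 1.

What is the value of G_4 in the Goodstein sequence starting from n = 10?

279935

G_0 = 10. HB_2(10) = 2^(2 + 1) + 2. Bump = 84. G_1 = 83.
G_1 = 83. HB_3(83) = 3^(3 + 1) + 2. Bump = 1026. G_2 = 1025.
G_2 = 1025. HB_4(1025) = 4^(4 + 1) + 1. Bump = 15626. G_3 = 15625.
G_3 = 15625. HB_5(15625) = 5^(5 + 1). Bump = 279936. G_4 = 279935.
G_4 = 279935. HB_6(279935) = 5·6^6 + 5·6^5 + 5·6^4 + 5·6^3 + 5·6^2 + 5·6 + 5. Bump = 4215755. G_5 = 4215754.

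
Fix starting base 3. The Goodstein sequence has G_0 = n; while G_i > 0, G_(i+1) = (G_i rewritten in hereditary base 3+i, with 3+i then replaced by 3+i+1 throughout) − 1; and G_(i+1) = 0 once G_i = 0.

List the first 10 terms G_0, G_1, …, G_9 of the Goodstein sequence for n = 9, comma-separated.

i=0: 9 = 3^2 (b=3); 3→4: 4^2 = 16; 16−1 = 15
i=1: 15 = 3·4 + 3 (b=4); 4→5: 3·5 + 3 = 18; 18−1 = 17
i=2: 17 = 3·5 + 2 (b=5); 5→6: 3·6 + 2 = 20; 20−1 = 19
i=3: 19 = 3·6 + 1 (b=6); 6→7: 3·7 + 1 = 22; 22−1 = 21
i=4: 21 = 3·7 (b=7); 7→8: 3·8 = 24; 24−1 = 23
i=5: 23 = 2·8 + 7 (b=8); 8→9: 2·9 + 7 = 25; 25−1 = 24
i=6: 24 = 2·9 + 6 (b=9); 9→10: 2·10 + 6 = 26; 26−1 = 25
i=7: 25 = 2·10 + 5 (b=10); 10→11: 2·11 + 5 = 27; 27−1 = 26
i=8: 26 = 2·11 + 4 (b=11); 11→12: 2·12 + 4 = 28; 28−1 = 27

9, 15, 17, 19, 21, 23, 24, 25, 26, 27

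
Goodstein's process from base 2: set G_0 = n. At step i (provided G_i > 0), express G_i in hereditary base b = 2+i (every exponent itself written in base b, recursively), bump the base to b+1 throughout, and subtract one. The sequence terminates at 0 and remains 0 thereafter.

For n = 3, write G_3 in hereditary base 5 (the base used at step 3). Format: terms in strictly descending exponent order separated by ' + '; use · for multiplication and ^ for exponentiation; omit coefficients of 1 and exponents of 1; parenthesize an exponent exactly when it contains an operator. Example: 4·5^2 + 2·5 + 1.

2

G_0=3  [base 2] 2 + 1  →[2↦3]→  3 + 1 = 4  −1 ⇒ G_1=3
G_1=3  [base 3] 3  →[3↦4]→  4 = 4  −1 ⇒ G_2=3
G_2=3  [base 4] 3  →[4↦5]→  3 = 3  −1 ⇒ G_3=2
G_3=2  [base 5] 2  →[5↦6]→  2 = 2  −1 ⇒ G_4=1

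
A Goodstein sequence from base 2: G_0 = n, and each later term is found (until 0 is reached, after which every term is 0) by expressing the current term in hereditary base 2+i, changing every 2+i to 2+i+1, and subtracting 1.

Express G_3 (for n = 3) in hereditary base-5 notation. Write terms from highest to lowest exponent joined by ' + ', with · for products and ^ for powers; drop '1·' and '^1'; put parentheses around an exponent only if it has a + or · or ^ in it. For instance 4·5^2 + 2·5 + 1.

i=0: 3 = 2 + 1 (b=2); 2→3: 3 + 1 = 4; 4−1 = 3
i=1: 3 = 3 (b=3); 3→4: 4 = 4; 4−1 = 3
i=2: 3 = 3 (b=4); 4→5: 3 = 3; 3−1 = 2
i=3: 2 = 2 (b=5); 5→6: 2 = 2; 2−1 = 1

2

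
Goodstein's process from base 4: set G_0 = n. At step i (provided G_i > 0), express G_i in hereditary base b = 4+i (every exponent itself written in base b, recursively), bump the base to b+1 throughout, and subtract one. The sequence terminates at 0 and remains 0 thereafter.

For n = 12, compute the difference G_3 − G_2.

[0] 12 ≡ 3·4 (base 4). Lift 5: 15. −1: 14.
[1] 14 ≡ 2·5 + 4 (base 5). Lift 6: 16. −1: 15.
[2] 15 ≡ 2·6 + 3 (base 6). Lift 7: 17. −1: 16.

1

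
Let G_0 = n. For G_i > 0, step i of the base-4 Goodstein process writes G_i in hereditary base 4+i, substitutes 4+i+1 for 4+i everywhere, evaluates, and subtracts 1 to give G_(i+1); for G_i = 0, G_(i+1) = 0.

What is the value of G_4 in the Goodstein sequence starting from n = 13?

[0] 13 ≡ 3·4 + 1 (base 4). Lift 5: 16. −1: 15.
[1] 15 ≡ 3·5 (base 5). Lift 6: 18. −1: 17.
[2] 17 ≡ 2·6 + 5 (base 6). Lift 7: 19. −1: 18.
[3] 18 ≡ 2·7 + 4 (base 7). Lift 8: 20. −1: 19.

19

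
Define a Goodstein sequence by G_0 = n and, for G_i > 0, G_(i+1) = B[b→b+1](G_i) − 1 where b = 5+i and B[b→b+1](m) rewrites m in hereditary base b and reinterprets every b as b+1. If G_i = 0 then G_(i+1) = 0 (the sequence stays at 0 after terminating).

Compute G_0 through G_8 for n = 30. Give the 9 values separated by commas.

G_0=30  [base 5] 5^2 + 5  →[5↦6]→  6^2 + 6 = 42  −1 ⇒ G_1=41
G_1=41  [base 6] 6^2 + 5  →[6↦7]→  7^2 + 5 = 54  −1 ⇒ G_2=53
G_2=53  [base 7] 7^2 + 4  →[7↦8]→  8^2 + 4 = 68  −1 ⇒ G_3=67
G_3=67  [base 8] 8^2 + 3  →[8↦9]→  9^2 + 3 = 84  −1 ⇒ G_4=83
G_4=83  [base 9] 9^2 + 2  →[9↦10]→  10^2 + 2 = 102  −1 ⇒ G_5=101
G_5=101  [base 10] 10^2 + 1  →[10↦11]→  11^2 + 1 = 122  −1 ⇒ G_6=121
G_6=121  [base 11] 11^2  →[11↦12]→  12^2 = 144  −1 ⇒ G_7=143
G_7=143  [base 12] 11·12 + 11  →[12↦13]→  11·13 + 11 = 154  −1 ⇒ G_8=153

30, 41, 53, 67, 83, 101, 121, 143, 153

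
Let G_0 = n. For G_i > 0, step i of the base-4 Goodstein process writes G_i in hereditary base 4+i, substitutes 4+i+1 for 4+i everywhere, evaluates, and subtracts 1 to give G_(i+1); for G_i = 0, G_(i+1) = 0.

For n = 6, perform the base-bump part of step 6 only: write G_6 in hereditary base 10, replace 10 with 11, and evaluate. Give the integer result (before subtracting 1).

[0] 6 ≡ 4 + 2 (base 4). Lift 5: 7. −1: 6.
[1] 6 ≡ 5 + 1 (base 5). Lift 6: 7. −1: 6.
[2] 6 ≡ 6 (base 6). Lift 7: 7. −1: 6.
[3] 6 ≡ 6 (base 7). Lift 8: 6. −1: 5.
[4] 5 ≡ 5 (base 8). Lift 9: 5. −1: 4.
[5] 4 ≡ 4 (base 9). Lift 10: 4. −1: 3.

3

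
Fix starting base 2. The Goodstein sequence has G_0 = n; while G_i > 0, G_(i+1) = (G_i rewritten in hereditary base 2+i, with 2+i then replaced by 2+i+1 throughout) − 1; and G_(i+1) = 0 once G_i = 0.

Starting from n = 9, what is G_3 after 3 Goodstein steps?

[0] 9 ≡ 2^(2 + 1) + 1 (base 2). Lift 3: 82. −1: 81.
[1] 81 ≡ 3^(3 + 1) (base 3). Lift 4: 1024. −1: 1023.
[2] 1023 ≡ 3·4^4 + 3·4^3 + 3·4^2 + 3·4 + 3 (base 4). Lift 5: 9843. −1: 9842.
[3] 9842 ≡ 3·5^5 + 3·5^3 + 3·5^2 + 3·5 + 2 (base 5). Lift 6: 140744. −1: 140743.

9842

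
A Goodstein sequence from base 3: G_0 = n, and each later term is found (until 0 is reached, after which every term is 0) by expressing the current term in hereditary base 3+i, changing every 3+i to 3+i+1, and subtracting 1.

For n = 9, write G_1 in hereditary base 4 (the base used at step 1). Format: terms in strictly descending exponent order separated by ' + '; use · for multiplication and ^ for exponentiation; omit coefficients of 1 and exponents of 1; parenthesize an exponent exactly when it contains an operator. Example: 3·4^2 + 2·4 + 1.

base 3: 9 = 3^2; at 4: 4^2 = 16; next = 15
base 4: 15 = 3·4 + 3; at 5: 3·5 + 3 = 18; next = 17

3·4 + 3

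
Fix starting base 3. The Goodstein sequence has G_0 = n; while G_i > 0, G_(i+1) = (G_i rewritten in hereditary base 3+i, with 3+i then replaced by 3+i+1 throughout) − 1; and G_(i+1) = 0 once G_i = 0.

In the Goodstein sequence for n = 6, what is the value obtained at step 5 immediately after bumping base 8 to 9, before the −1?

7

step 0: 6 = 2·3; sub 4 for 3: 2·4; = 8; G_1 = 8−1 = 7
step 1: 7 = 4 + 3; sub 5 for 4: 5 + 3; = 8; G_2 = 8−1 = 7
step 2: 7 = 5 + 2; sub 6 for 5: 6 + 2; = 8; G_3 = 8−1 = 7
step 3: 7 = 6 + 1; sub 7 for 6: 7 + 1; = 8; G_4 = 8−1 = 7
step 4: 7 = 7; sub 8 for 7: 8; = 8; G_5 = 8−1 = 7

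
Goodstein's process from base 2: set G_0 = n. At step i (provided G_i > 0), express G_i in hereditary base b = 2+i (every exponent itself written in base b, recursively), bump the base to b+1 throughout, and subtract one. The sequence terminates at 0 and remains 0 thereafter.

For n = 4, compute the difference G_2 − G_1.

step 0: 4 = 2^2; sub 3 for 2: 3^3; = 27; G_1 = 27−1 = 26
step 1: 26 = 2·3^2 + 2·3 + 2; sub 4 for 3: 2·4^2 + 2·4 + 2; = 42; G_2 = 42−1 = 41

15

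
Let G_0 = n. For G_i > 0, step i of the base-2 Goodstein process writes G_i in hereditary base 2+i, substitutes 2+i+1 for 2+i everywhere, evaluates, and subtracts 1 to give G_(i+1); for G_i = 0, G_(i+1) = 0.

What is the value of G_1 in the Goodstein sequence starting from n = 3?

3

(0) 3|_2 = 2 + 1 ↦ 3 + 1|_3 = 4 ⇒ 3
(1) 3|_3 = 3 ↦ 4|_4 = 4 ⇒ 3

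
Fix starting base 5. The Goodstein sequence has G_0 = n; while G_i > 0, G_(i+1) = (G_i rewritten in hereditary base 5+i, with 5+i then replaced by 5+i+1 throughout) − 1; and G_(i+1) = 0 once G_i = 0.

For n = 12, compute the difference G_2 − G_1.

base 5: 12 = 2·5 + 2; at 6: 2·6 + 2 = 14; next = 13
base 6: 13 = 2·6 + 1; at 7: 2·7 + 1 = 15; next = 14

1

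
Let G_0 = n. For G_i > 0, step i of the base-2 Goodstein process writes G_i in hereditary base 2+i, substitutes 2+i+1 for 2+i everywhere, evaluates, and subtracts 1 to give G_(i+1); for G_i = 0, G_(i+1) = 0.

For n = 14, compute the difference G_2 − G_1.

step 0: 14 = 2^(2 + 1) + 2^2 + 2; sub 3 for 2: 3^(3 + 1) + 3^3 + 3; = 111; G_1 = 111−1 = 110
step 1: 110 = 3^(3 + 1) + 3^3 + 2; sub 4 for 3: 4^(4 + 1) + 4^4 + 2; = 1282; G_2 = 1282−1 = 1281

1171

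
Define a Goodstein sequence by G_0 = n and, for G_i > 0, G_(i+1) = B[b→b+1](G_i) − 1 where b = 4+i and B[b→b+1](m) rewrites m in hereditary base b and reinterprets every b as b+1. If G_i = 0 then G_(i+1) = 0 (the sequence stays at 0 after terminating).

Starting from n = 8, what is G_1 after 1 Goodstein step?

9

step 0: 8 = 2·4; sub 5 for 4: 2·5; = 10; G_1 = 10−1 = 9
step 1: 9 = 5 + 4; sub 6 for 5: 6 + 4; = 10; G_2 = 10−1 = 9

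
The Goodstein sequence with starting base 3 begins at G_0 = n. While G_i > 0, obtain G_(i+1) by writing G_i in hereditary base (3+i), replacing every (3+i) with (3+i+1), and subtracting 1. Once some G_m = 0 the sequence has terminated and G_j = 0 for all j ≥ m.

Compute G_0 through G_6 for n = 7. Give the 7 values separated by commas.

base 3: 7 = 2·3 + 1; at 4: 2·4 + 1 = 9; next = 8
base 4: 8 = 2·4; at 5: 2·5 = 10; next = 9
base 5: 9 = 5 + 4; at 6: 6 + 4 = 10; next = 9
base 6: 9 = 6 + 3; at 7: 7 + 3 = 10; next = 9
base 7: 9 = 7 + 2; at 8: 8 + 2 = 10; next = 9
base 8: 9 = 8 + 1; at 9: 9 + 1 = 10; next = 9

7, 8, 9, 9, 9, 9, 9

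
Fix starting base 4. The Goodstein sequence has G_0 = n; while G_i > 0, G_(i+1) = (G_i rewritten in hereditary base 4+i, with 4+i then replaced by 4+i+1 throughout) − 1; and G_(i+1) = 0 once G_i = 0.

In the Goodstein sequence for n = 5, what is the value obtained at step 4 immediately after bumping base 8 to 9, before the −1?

3

[0] 5 ≡ 4 + 1 (base 4). Lift 5: 6. −1: 5.
[1] 5 ≡ 5 (base 5). Lift 6: 6. −1: 5.
[2] 5 ≡ 5 (base 6). Lift 7: 5. −1: 4.
[3] 4 ≡ 4 (base 7). Lift 8: 4. −1: 3.
[4] 3 ≡ 3 (base 8). Lift 9: 3. −1: 2.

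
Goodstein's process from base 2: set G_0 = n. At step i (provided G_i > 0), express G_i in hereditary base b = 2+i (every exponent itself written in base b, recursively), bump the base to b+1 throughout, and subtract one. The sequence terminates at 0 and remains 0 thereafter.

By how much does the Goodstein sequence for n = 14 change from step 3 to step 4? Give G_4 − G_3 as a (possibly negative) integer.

step 0: 14 = 2^(2 + 1) + 2^2 + 2; sub 3 for 2: 3^(3 + 1) + 3^3 + 3; = 111; G_1 = 111−1 = 110
step 1: 110 = 3^(3 + 1) + 3^3 + 2; sub 4 for 3: 4^(4 + 1) + 4^4 + 2; = 1282; G_2 = 1282−1 = 1281
step 2: 1281 = 4^(4 + 1) + 4^4 + 1; sub 5 for 4: 5^(5 + 1) + 5^5 + 1; = 18751; G_3 = 18751−1 = 18750
step 3: 18750 = 5^(5 + 1) + 5^5; sub 6 for 5: 6^(6 + 1) + 6^6; = 326592; G_4 = 326592−1 = 326591

307841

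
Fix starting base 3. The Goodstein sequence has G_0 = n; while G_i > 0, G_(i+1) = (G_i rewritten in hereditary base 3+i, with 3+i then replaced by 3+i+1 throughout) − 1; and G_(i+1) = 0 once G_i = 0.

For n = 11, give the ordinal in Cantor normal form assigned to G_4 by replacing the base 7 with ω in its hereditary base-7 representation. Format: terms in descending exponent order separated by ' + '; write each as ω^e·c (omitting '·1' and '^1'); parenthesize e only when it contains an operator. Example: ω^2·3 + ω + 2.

ω·5 + 4

G_0=11  [base 3] 3^2 + 2  →[3↦4]→  4^2 + 2 = 18  −1 ⇒ G_1=17
G_1=17  [base 4] 4^2 + 1  →[4↦5]→  5^2 + 1 = 26  −1 ⇒ G_2=25
G_2=25  [base 5] 5^2  →[5↦6]→  6^2 = 36  −1 ⇒ G_3=35
G_3=35  [base 6] 5·6 + 5  →[6↦7]→  5·7 + 5 = 40  −1 ⇒ G_4=39
G_4=39  [base 7] 5·7 + 4  →[7↦8]→  5·8 + 4 = 44  −1 ⇒ G_5=43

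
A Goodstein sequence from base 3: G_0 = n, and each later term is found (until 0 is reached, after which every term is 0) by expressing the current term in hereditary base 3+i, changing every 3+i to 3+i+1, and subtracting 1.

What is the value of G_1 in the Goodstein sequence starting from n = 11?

17

[0] 11 ≡ 3^2 + 2 (base 3). Lift 4: 18. −1: 17.
[1] 17 ≡ 4^2 + 1 (base 4). Lift 5: 26. −1: 25.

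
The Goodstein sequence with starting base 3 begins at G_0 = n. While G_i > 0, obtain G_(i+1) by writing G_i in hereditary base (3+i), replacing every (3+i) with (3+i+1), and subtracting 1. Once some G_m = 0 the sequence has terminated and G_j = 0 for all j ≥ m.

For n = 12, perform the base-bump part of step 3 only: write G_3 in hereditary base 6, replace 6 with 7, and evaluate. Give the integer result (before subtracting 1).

50

base 3: 12 = 3^2 + 3; at 4: 4^2 + 4 = 20; next = 19
base 4: 19 = 4^2 + 3; at 5: 5^2 + 3 = 28; next = 27
base 5: 27 = 5^2 + 2; at 6: 6^2 + 2 = 38; next = 37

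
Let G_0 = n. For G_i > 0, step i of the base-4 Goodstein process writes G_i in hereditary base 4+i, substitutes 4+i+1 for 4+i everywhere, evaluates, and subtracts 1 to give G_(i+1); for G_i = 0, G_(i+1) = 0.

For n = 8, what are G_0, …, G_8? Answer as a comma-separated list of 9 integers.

8, 9, 9, 9, 9, 9, 9, 8, 7

(0) 8|_4 = 2·4 ↦ 2·5|_5 = 10 ⇒ 9
(1) 9|_5 = 5 + 4 ↦ 6 + 4|_6 = 10 ⇒ 9
(2) 9|_6 = 6 + 3 ↦ 7 + 3|_7 = 10 ⇒ 9
(3) 9|_7 = 7 + 2 ↦ 8 + 2|_8 = 10 ⇒ 9
(4) 9|_8 = 8 + 1 ↦ 9 + 1|_9 = 10 ⇒ 9
(5) 9|_9 = 9 ↦ 10|_10 = 10 ⇒ 9
(6) 9|_10 = 9 ↦ 9|_11 = 9 ⇒ 8
(7) 8|_11 = 8 ↦ 8|_12 = 8 ⇒ 7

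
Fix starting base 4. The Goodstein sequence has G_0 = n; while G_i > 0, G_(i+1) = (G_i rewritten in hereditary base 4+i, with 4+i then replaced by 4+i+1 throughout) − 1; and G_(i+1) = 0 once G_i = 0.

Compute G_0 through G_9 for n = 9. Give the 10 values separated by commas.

9, 10, 11, 11, 11, 11, 11, 11, 11, 10

step 0: 9 = 2·4 + 1; sub 5 for 4: 2·5 + 1; = 11; G_1 = 11−1 = 10
step 1: 10 = 2·5; sub 6 for 5: 2·6; = 12; G_2 = 12−1 = 11
step 2: 11 = 6 + 5; sub 7 for 6: 7 + 5; = 12; G_3 = 12−1 = 11
step 3: 11 = 7 + 4; sub 8 for 7: 8 + 4; = 12; G_4 = 12−1 = 11
step 4: 11 = 8 + 3; sub 9 for 8: 9 + 3; = 12; G_5 = 12−1 = 11
step 5: 11 = 9 + 2; sub 10 for 9: 10 + 2; = 12; G_6 = 12−1 = 11
step 6: 11 = 10 + 1; sub 11 for 10: 11 + 1; = 12; G_7 = 12−1 = 11
step 7: 11 = 11; sub 12 for 11: 12; = 12; G_8 = 12−1 = 11
step 8: 11 = 11; sub 13 for 12: 11; = 11; G_9 = 11−1 = 10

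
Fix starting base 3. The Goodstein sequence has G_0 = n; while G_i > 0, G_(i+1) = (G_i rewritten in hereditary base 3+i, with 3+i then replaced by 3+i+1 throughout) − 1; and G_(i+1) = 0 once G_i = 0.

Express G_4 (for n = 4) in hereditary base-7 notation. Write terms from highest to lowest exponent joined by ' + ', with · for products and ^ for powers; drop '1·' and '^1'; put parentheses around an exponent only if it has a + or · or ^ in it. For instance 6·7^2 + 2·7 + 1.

(0) 4|_3 = 3 + 1 ↦ 4 + 1|_4 = 5 ⇒ 4
(1) 4|_4 = 4 ↦ 5|_5 = 5 ⇒ 4
(2) 4|_5 = 4 ↦ 4|_6 = 4 ⇒ 3
(3) 3|_6 = 3 ↦ 3|_7 = 3 ⇒ 2
(4) 2|_7 = 2 ↦ 2|_8 = 2 ⇒ 1

2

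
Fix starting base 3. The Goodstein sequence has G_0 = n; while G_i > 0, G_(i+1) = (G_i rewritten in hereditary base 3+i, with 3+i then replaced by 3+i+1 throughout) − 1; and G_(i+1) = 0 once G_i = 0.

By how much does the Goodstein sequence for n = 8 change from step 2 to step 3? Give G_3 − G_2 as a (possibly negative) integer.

1

(0) 8|_3 = 2·3 + 2 ↦ 2·4 + 2|_4 = 10 ⇒ 9
(1) 9|_4 = 2·4 + 1 ↦ 2·5 + 1|_5 = 11 ⇒ 10
(2) 10|_5 = 2·5 ↦ 2·6|_6 = 12 ⇒ 11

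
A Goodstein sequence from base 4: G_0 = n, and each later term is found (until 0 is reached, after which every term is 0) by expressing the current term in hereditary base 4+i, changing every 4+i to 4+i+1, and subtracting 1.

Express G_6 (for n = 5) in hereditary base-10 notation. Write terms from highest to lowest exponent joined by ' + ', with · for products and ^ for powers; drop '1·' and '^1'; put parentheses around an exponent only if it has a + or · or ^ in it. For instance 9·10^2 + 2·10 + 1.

1

(0) 5|_4 = 4 + 1 ↦ 5 + 1|_5 = 6 ⇒ 5
(1) 5|_5 = 5 ↦ 6|_6 = 6 ⇒ 5
(2) 5|_6 = 5 ↦ 5|_7 = 5 ⇒ 4
(3) 4|_7 = 4 ↦ 4|_8 = 4 ⇒ 3
(4) 3|_8 = 3 ↦ 3|_9 = 3 ⇒ 2
(5) 2|_9 = 2 ↦ 2|_10 = 2 ⇒ 1
(6) 1|_10 = 1 ↦ 1|_11 = 1 ⇒ 0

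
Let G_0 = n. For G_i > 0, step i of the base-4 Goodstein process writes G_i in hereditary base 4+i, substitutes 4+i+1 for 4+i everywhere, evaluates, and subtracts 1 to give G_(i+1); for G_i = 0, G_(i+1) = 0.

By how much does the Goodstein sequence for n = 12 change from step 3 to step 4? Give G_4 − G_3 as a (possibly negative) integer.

G_0 = 12. HB_4(12) = 3·4. Bump = 15. G_1 = 14.
G_1 = 14. HB_5(14) = 2·5 + 4. Bump = 16. G_2 = 15.
G_2 = 15. HB_6(15) = 2·6 + 3. Bump = 17. G_3 = 16.
G_3 = 16. HB_7(16) = 2·7 + 2. Bump = 18. G_4 = 17.

1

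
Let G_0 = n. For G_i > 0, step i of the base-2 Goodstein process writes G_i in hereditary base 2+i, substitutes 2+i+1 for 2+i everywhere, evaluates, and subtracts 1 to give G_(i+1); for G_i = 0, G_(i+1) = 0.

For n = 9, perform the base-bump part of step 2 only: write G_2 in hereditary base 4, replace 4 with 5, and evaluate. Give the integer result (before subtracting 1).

9843

base 2: 9 = 2^(2 + 1) + 1; at 3: 3^(3 + 1) + 1 = 82; next = 81
base 3: 81 = 3^(3 + 1); at 4: 4^(4 + 1) = 1024; next = 1023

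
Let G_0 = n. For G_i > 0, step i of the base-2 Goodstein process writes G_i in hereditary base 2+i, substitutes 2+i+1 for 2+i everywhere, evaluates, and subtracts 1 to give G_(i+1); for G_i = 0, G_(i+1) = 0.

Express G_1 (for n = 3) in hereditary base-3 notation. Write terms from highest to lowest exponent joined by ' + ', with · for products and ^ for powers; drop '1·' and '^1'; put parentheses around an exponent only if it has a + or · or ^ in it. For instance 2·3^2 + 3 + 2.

G_0=3  [base 2] 2 + 1  →[2↦3]→  3 + 1 = 4  −1 ⇒ G_1=3
G_1=3  [base 3] 3  →[3↦4]→  4 = 4  −1 ⇒ G_2=3

3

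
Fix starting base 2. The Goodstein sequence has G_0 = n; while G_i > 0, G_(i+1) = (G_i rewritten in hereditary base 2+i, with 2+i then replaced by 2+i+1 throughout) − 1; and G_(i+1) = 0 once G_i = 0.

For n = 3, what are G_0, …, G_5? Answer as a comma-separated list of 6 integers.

3, 3, 3, 2, 1, 0

[0] 3 ≡ 2 + 1 (base 2). Lift 3: 4. −1: 3.
[1] 3 ≡ 3 (base 3). Lift 4: 4. −1: 3.
[2] 3 ≡ 3 (base 4). Lift 5: 3. −1: 2.
[3] 2 ≡ 2 (base 5). Lift 6: 2. −1: 1.
[4] 1 ≡ 1 (base 6). Lift 7: 1. −1: 0.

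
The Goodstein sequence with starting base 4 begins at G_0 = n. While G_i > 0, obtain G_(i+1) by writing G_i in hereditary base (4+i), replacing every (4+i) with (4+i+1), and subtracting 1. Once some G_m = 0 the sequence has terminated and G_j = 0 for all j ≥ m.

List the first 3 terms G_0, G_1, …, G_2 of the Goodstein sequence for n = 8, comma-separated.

8, 9, 9

base 4: 8 = 2·4; at 5: 2·5 = 10; next = 9
base 5: 9 = 5 + 4; at 6: 6 + 4 = 10; next = 9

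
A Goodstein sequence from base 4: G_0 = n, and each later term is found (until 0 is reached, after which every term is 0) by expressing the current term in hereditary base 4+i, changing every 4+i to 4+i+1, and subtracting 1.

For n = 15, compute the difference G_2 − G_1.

2

G_0=15  [base 4] 3·4 + 3  →[4↦5]→  3·5 + 3 = 18  −1 ⇒ G_1=17
G_1=17  [base 5] 3·5 + 2  →[5↦6]→  3·6 + 2 = 20  −1 ⇒ G_2=19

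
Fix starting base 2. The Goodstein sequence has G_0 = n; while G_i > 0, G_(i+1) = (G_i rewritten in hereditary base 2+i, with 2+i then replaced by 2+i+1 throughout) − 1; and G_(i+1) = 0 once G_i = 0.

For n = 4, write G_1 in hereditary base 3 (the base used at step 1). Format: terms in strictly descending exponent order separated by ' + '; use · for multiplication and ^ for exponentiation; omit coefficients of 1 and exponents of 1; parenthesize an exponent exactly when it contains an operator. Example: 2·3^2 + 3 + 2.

2·3^2 + 2·3 + 2

G_0=4  [base 2] 2^2  →[2↦3]→  3^3 = 27  −1 ⇒ G_1=26
G_1=26  [base 3] 2·3^2 + 2·3 + 2  →[3↦4]→  2·4^2 + 2·4 + 2 = 42  −1 ⇒ G_2=41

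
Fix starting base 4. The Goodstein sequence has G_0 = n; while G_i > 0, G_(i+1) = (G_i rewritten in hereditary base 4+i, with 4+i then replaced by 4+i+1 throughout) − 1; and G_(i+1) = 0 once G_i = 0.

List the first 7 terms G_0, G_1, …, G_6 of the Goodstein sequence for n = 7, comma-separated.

(0) 7|_4 = 4 + 3 ↦ 5 + 3|_5 = 8 ⇒ 7
(1) 7|_5 = 5 + 2 ↦ 6 + 2|_6 = 8 ⇒ 7
(2) 7|_6 = 6 + 1 ↦ 7 + 1|_7 = 8 ⇒ 7
(3) 7|_7 = 7 ↦ 8|_8 = 8 ⇒ 7
(4) 7|_8 = 7 ↦ 7|_9 = 7 ⇒ 6
(5) 6|_9 = 6 ↦ 6|_10 = 6 ⇒ 5

7, 7, 7, 7, 7, 6, 5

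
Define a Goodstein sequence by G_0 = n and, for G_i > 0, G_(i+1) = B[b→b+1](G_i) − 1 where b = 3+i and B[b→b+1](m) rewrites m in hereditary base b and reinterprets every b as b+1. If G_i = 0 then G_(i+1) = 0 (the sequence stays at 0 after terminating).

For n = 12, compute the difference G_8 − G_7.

6

[0] 12 ≡ 3^2 + 3 (base 3). Lift 4: 20. −1: 19.
[1] 19 ≡ 4^2 + 3 (base 4). Lift 5: 28. −1: 27.
[2] 27 ≡ 5^2 + 2 (base 5). Lift 6: 38. −1: 37.
[3] 37 ≡ 6^2 + 1 (base 6). Lift 7: 50. −1: 49.
[4] 49 ≡ 7^2 (base 7). Lift 8: 64. −1: 63.
[5] 63 ≡ 7·8 + 7 (base 8). Lift 9: 70. −1: 69.
[6] 69 ≡ 7·9 + 6 (base 9). Lift 10: 76. −1: 75.
[7] 75 ≡ 7·10 + 5 (base 10). Lift 11: 82. −1: 81.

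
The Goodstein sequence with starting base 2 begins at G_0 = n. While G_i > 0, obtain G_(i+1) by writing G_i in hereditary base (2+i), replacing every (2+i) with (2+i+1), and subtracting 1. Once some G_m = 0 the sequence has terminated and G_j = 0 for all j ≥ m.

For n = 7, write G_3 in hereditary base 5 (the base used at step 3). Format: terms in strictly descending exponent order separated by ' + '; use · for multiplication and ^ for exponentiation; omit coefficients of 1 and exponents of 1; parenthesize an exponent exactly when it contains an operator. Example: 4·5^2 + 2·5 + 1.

5^5 + 2

step 0: 7 = 2^2 + 2 + 1; sub 3 for 2: 3^3 + 3 + 1; = 31; G_1 = 31−1 = 30
step 1: 30 = 3^3 + 3; sub 4 for 3: 4^4 + 4; = 260; G_2 = 260−1 = 259
step 2: 259 = 4^4 + 3; sub 5 for 4: 5^5 + 3; = 3128; G_3 = 3128−1 = 3127
step 3: 3127 = 5^5 + 2; sub 6 for 5: 6^6 + 2; = 46658; G_4 = 46658−1 = 46657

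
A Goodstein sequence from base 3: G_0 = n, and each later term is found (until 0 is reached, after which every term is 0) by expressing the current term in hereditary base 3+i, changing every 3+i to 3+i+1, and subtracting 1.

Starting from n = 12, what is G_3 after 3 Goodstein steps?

G_0 = 12. HB_3(12) = 3^2 + 3. Bump = 20. G_1 = 19.
G_1 = 19. HB_4(19) = 4^2 + 3. Bump = 28. G_2 = 27.
G_2 = 27. HB_5(27) = 5^2 + 2. Bump = 38. G_3 = 37.

37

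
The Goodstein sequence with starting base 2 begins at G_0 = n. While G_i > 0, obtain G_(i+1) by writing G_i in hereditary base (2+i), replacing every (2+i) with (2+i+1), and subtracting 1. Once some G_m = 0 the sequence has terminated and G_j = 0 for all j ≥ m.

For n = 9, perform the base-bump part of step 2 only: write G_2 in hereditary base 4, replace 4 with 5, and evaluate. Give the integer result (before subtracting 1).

9843

i=0: 9 = 2^(2 + 1) + 1 (b=2); 2→3: 3^(3 + 1) + 1 = 82; 82−1 = 81
i=1: 81 = 3^(3 + 1) (b=3); 3→4: 4^(4 + 1) = 1024; 1024−1 = 1023
i=2: 1023 = 3·4^4 + 3·4^3 + 3·4^2 + 3·4 + 3 (b=4); 4→5: 3·5^5 + 3·5^3 + 3·5^2 + 3·5 + 3 = 9843; 9843−1 = 9842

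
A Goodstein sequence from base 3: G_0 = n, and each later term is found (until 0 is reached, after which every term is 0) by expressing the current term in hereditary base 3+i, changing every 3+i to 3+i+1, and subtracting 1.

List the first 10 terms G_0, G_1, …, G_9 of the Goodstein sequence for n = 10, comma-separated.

[0] 10 ≡ 3^2 + 1 (base 3). Lift 4: 17. −1: 16.
[1] 16 ≡ 4^2 (base 4). Lift 5: 25. −1: 24.
[2] 24 ≡ 4·5 + 4 (base 5). Lift 6: 28. −1: 27.
[3] 27 ≡ 4·6 + 3 (base 6). Lift 7: 31. −1: 30.
[4] 30 ≡ 4·7 + 2 (base 7). Lift 8: 34. −1: 33.
[5] 33 ≡ 4·8 + 1 (base 8). Lift 9: 37. −1: 36.
[6] 36 ≡ 4·9 (base 9). Lift 10: 40. −1: 39.
[7] 39 ≡ 3·10 + 9 (base 10). Lift 11: 42. −1: 41.
[8] 41 ≡ 3·11 + 8 (base 11). Lift 12: 44. −1: 43.

10, 16, 24, 27, 30, 33, 36, 39, 41, 43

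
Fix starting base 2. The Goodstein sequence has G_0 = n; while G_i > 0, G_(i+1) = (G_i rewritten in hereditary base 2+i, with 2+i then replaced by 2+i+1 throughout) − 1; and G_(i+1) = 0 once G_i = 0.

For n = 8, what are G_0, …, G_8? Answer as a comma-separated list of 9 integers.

G_0 = 8. HB_2(8) = 2^(2 + 1). Bump = 81. G_1 = 80.
G_1 = 80. HB_3(80) = 2·3^3 + 2·3^2 + 2·3 + 2. Bump = 554. G_2 = 553.
G_2 = 553. HB_4(553) = 2·4^4 + 2·4^2 + 2·4 + 1. Bump = 6311. G_3 = 6310.
G_3 = 6310. HB_5(6310) = 2·5^5 + 2·5^2 + 2·5. Bump = 93396. G_4 = 93395.
G_4 = 93395. HB_6(93395) = 2·6^6 + 2·6^2 + 6 + 5. Bump = 1647196. G_5 = 1647195.
G_5 = 1647195. HB_7(1647195) = 2·7^7 + 2·7^2 + 7 + 4. Bump = 33554572. G_6 = 33554571.
G_6 = 33554571. HB_8(33554571) = 2·8^8 + 2·8^2 + 8 + 3. Bump = 774841152. G_7 = 774841151.
G_7 = 774841151. HB_9(774841151) = 2·9^9 + 2·9^2 + 9 + 2. Bump = 20000000212. G_8 = 20000000211.

8, 80, 553, 6310, 93395, 1647195, 33554571, 774841151, 20000000211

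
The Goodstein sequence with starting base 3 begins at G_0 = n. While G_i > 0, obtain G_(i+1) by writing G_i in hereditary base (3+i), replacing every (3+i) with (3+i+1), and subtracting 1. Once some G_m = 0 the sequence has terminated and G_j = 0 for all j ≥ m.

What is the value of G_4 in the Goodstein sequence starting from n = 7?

9

step 0: 7 = 2·3 + 1; sub 4 for 3: 2·4 + 1; = 9; G_1 = 9−1 = 8
step 1: 8 = 2·4; sub 5 for 4: 2·5; = 10; G_2 = 10−1 = 9
step 2: 9 = 5 + 4; sub 6 for 5: 6 + 4; = 10; G_3 = 10−1 = 9
step 3: 9 = 6 + 3; sub 7 for 6: 7 + 3; = 10; G_4 = 10−1 = 9
step 4: 9 = 7 + 2; sub 8 for 7: 8 + 2; = 10; G_5 = 10−1 = 9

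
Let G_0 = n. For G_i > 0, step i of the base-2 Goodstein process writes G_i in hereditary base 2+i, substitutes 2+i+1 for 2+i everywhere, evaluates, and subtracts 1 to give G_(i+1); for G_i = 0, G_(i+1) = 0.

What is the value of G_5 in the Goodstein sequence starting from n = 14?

5862840

step 0: 14 = 2^(2 + 1) + 2^2 + 2; sub 3 for 2: 3^(3 + 1) + 3^3 + 3; = 111; G_1 = 111−1 = 110
step 1: 110 = 3^(3 + 1) + 3^3 + 2; sub 4 for 3: 4^(4 + 1) + 4^4 + 2; = 1282; G_2 = 1282−1 = 1281
step 2: 1281 = 4^(4 + 1) + 4^4 + 1; sub 5 for 4: 5^(5 + 1) + 5^5 + 1; = 18751; G_3 = 18751−1 = 18750
step 3: 18750 = 5^(5 + 1) + 5^5; sub 6 for 5: 6^(6 + 1) + 6^6; = 326592; G_4 = 326592−1 = 326591
step 4: 326591 = 6^(6 + 1) + 5·6^5 + 5·6^4 + 5·6^3 + 5·6^2 + 5·6 + 5; sub 7 for 6: 7^(7 + 1) + 5·7^5 + 5·7^4 + 5·7^3 + 5·7^2 + 5·7 + 5; = 5862841; G_5 = 5862841−1 = 5862840
step 5: 5862840 = 7^(7 + 1) + 5·7^5 + 5·7^4 + 5·7^3 + 5·7^2 + 5·7 + 4; sub 8 for 7: 8^(8 + 1) + 5·8^5 + 5·8^4 + 5·8^3 + 5·8^2 + 5·8 + 4; = 134404972; G_6 = 134404972−1 = 134404971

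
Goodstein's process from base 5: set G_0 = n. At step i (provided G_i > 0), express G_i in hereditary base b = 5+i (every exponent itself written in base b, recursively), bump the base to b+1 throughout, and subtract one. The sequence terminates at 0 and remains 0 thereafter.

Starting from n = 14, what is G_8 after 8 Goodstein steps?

base 5: 14 = 2·5 + 4; at 6: 2·6 + 4 = 16; next = 15
base 6: 15 = 2·6 + 3; at 7: 2·7 + 3 = 17; next = 16
base 7: 16 = 2·7 + 2; at 8: 2·8 + 2 = 18; next = 17
base 8: 17 = 2·8 + 1; at 9: 2·9 + 1 = 19; next = 18
base 9: 18 = 2·9; at 10: 2·10 = 20; next = 19
base 10: 19 = 10 + 9; at 11: 11 + 9 = 20; next = 19
base 11: 19 = 11 + 8; at 12: 12 + 8 = 20; next = 19
base 12: 19 = 12 + 7; at 13: 13 + 7 = 20; next = 19
base 13: 19 = 13 + 6; at 14: 14 + 6 = 20; next = 19

19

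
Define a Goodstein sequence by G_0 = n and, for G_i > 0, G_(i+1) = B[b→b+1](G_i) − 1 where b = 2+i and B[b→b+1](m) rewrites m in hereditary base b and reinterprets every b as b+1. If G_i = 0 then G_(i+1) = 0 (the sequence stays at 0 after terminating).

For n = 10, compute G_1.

83

[0] 10 ≡ 2^(2 + 1) + 2 (base 2). Lift 3: 84. −1: 83.
[1] 83 ≡ 3^(3 + 1) + 2 (base 3). Lift 4: 1026. −1: 1025.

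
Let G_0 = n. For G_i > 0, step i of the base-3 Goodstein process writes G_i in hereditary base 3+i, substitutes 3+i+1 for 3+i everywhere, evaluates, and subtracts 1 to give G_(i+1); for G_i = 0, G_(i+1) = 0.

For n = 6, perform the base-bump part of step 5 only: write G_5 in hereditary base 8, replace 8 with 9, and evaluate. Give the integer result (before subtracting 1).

7

(0) 6|_3 = 2·3 ↦ 2·4|_4 = 8 ⇒ 7
(1) 7|_4 = 4 + 3 ↦ 5 + 3|_5 = 8 ⇒ 7
(2) 7|_5 = 5 + 2 ↦ 6 + 2|_6 = 8 ⇒ 7
(3) 7|_6 = 6 + 1 ↦ 7 + 1|_7 = 8 ⇒ 7
(4) 7|_7 = 7 ↦ 8|_8 = 8 ⇒ 7
(5) 7|_8 = 7 ↦ 7|_9 = 7 ⇒ 6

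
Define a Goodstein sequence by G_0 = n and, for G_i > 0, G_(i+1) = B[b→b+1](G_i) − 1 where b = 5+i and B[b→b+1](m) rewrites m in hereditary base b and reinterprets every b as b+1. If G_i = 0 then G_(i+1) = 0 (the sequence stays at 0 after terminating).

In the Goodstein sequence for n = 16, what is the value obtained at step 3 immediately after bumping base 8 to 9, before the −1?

G_0 = 16. HB_5(16) = 3·5 + 1. Bump = 19. G_1 = 18.
G_1 = 18. HB_6(18) = 3·6. Bump = 21. G_2 = 20.
G_2 = 20. HB_7(20) = 2·7 + 6. Bump = 22. G_3 = 21.

23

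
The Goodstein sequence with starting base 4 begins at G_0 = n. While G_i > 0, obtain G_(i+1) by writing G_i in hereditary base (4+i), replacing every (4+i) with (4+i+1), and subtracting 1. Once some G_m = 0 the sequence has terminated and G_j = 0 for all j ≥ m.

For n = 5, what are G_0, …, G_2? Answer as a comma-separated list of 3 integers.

(0) 5|_4 = 4 + 1 ↦ 5 + 1|_5 = 6 ⇒ 5
(1) 5|_5 = 5 ↦ 6|_6 = 6 ⇒ 5

5, 5, 5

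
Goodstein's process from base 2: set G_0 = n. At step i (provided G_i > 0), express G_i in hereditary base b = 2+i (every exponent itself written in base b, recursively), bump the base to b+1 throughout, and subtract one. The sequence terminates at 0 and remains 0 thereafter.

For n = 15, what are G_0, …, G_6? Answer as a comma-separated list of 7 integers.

15, 111, 1283, 18752, 326593, 6588344, 150994943

[0] 15 ≡ 2^(2 + 1) + 2^2 + 2 + 1 (base 2). Lift 3: 112. −1: 111.
[1] 111 ≡ 3^(3 + 1) + 3^3 + 3 (base 3). Lift 4: 1284. −1: 1283.
[2] 1283 ≡ 4^(4 + 1) + 4^4 + 3 (base 4). Lift 5: 18753. −1: 18752.
[3] 18752 ≡ 5^(5 + 1) + 5^5 + 2 (base 5). Lift 6: 326594. −1: 326593.
[4] 326593 ≡ 6^(6 + 1) + 6^6 + 1 (base 6). Lift 7: 6588345. −1: 6588344.
[5] 6588344 ≡ 7^(7 + 1) + 7^7 (base 7). Lift 8: 150994944. −1: 150994943.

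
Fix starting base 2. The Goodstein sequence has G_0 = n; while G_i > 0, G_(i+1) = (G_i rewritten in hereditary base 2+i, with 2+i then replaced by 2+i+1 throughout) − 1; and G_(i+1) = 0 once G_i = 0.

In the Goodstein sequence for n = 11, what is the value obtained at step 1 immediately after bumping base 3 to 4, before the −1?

1028

base 2: 11 = 2^(2 + 1) + 2 + 1; at 3: 3^(3 + 1) + 3 + 1 = 85; next = 84
base 3: 84 = 3^(3 + 1) + 3; at 4: 4^(4 + 1) + 4 = 1028; next = 1027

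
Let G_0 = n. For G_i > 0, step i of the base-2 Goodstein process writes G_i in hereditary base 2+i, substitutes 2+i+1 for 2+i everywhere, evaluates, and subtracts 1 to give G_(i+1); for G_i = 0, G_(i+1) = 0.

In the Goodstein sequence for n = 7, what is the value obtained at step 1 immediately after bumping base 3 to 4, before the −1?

260

[0] 7 ≡ 2^2 + 2 + 1 (base 2). Lift 3: 31. −1: 30.
[1] 30 ≡ 3^3 + 3 (base 3). Lift 4: 260. −1: 259.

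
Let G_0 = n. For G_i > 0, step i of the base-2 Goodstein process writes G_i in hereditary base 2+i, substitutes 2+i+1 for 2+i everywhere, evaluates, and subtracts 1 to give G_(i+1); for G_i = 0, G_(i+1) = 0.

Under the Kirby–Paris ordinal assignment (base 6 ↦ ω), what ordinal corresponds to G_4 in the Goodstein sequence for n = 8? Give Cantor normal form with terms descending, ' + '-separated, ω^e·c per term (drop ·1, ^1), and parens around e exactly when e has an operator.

(0) 8|_2 = 2^(2 + 1) ↦ 3^(3 + 1)|_3 = 81 ⇒ 80
(1) 80|_3 = 2·3^3 + 2·3^2 + 2·3 + 2 ↦ 2·4^4 + 2·4^2 + 2·4 + 2|_4 = 554 ⇒ 553
(2) 553|_4 = 2·4^4 + 2·4^2 + 2·4 + 1 ↦ 2·5^5 + 2·5^2 + 2·5 + 1|_5 = 6311 ⇒ 6310
(3) 6310|_5 = 2·5^5 + 2·5^2 + 2·5 ↦ 2·6^6 + 2·6^2 + 2·6|_6 = 93396 ⇒ 93395
(4) 93395|_6 = 2·6^6 + 2·6^2 + 6 + 5 ↦ 2·7^7 + 2·7^2 + 7 + 5|_7 = 1647196 ⇒ 1647195

ω^ω·2 + ω^2·2 + ω + 5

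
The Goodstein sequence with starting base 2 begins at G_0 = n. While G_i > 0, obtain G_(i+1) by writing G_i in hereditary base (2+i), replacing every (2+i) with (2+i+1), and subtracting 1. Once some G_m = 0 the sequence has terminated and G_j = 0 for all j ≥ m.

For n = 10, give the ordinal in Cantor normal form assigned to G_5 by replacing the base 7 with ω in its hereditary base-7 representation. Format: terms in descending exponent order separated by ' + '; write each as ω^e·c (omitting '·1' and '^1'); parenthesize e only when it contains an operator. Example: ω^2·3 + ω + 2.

ω^ω·5 + ω^5·5 + ω^4·5 + ω^3·5 + ω^2·5 + ω·5 + 4

i=0: 10 = 2^(2 + 1) + 2 (b=2); 2→3: 3^(3 + 1) + 3 = 84; 84−1 = 83
i=1: 83 = 3^(3 + 1) + 2 (b=3); 3→4: 4^(4 + 1) + 2 = 1026; 1026−1 = 1025
i=2: 1025 = 4^(4 + 1) + 1 (b=4); 4→5: 5^(5 + 1) + 1 = 15626; 15626−1 = 15625
i=3: 15625 = 5^(5 + 1) (b=5); 5→6: 6^(6 + 1) = 279936; 279936−1 = 279935
i=4: 279935 = 5·6^6 + 5·6^5 + 5·6^4 + 5·6^3 + 5·6^2 + 5·6 + 5 (b=6); 6→7: 5·7^7 + 5·7^5 + 5·7^4 + 5·7^3 + 5·7^2 + 5·7 + 5 = 4215755; 4215755−1 = 4215754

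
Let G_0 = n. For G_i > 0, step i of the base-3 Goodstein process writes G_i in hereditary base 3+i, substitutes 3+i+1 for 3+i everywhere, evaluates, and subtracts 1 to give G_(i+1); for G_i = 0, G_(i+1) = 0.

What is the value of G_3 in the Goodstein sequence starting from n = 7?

9

7 —HB3→ 2·3 + 1 —bump→ 2·4 + 1 = 9 —(−1)→ 8
8 —HB4→ 2·4 —bump→ 2·5 = 10 —(−1)→ 9
9 —HB5→ 5 + 4 —bump→ 6 + 4 = 10 —(−1)→ 9
9 —HB6→ 6 + 3 —bump→ 7 + 3 = 10 —(−1)→ 9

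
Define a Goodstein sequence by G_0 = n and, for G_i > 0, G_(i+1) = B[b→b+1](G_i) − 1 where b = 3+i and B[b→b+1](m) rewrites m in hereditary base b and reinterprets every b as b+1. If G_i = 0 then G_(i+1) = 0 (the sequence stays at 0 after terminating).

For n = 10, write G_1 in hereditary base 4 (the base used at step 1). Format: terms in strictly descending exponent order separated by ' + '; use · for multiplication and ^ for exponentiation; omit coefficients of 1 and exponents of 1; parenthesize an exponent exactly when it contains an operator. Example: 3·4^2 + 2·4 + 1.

4^2

10 —HB3→ 3^2 + 1 —bump→ 4^2 + 1 = 17 —(−1)→ 16
16 —HB4→ 4^2 —bump→ 5^2 = 25 —(−1)→ 24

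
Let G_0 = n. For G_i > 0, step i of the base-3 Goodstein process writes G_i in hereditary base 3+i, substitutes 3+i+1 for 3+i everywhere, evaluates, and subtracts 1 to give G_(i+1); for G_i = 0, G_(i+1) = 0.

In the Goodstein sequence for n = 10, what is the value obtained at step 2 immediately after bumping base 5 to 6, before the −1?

10 —HB3→ 3^2 + 1 —bump→ 4^2 + 1 = 17 —(−1)→ 16
16 —HB4→ 4^2 —bump→ 5^2 = 25 —(−1)→ 24
24 —HB5→ 4·5 + 4 —bump→ 4·6 + 4 = 28 —(−1)→ 27

28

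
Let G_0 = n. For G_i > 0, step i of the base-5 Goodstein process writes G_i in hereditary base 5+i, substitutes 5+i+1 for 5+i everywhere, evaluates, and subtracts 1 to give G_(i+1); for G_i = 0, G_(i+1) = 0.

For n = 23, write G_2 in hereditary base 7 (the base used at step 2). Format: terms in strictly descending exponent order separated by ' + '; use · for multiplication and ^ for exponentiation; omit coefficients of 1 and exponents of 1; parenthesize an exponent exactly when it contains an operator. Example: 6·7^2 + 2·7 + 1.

4·7 + 1

[0] 23 ≡ 4·5 + 3 (base 5). Lift 6: 27. −1: 26.
[1] 26 ≡ 4·6 + 2 (base 6). Lift 7: 30. −1: 29.
[2] 29 ≡ 4·7 + 1 (base 7). Lift 8: 33. −1: 32.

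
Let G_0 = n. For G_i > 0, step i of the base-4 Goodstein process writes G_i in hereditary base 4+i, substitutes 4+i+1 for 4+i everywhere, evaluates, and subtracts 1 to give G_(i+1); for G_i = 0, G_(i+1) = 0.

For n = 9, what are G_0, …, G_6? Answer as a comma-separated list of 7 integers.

G_0=9  [base 4] 2·4 + 1  →[4↦5]→  2·5 + 1 = 11  −1 ⇒ G_1=10
G_1=10  [base 5] 2·5  →[5↦6]→  2·6 = 12  −1 ⇒ G_2=11
G_2=11  [base 6] 6 + 5  →[6↦7]→  7 + 5 = 12  −1 ⇒ G_3=11
G_3=11  [base 7] 7 + 4  →[7↦8]→  8 + 4 = 12  −1 ⇒ G_4=11
G_4=11  [base 8] 8 + 3  →[8↦9]→  9 + 3 = 12  −1 ⇒ G_5=11
G_5=11  [base 9] 9 + 2  →[9↦10]→  10 + 2 = 12  −1 ⇒ G_6=11

9, 10, 11, 11, 11, 11, 11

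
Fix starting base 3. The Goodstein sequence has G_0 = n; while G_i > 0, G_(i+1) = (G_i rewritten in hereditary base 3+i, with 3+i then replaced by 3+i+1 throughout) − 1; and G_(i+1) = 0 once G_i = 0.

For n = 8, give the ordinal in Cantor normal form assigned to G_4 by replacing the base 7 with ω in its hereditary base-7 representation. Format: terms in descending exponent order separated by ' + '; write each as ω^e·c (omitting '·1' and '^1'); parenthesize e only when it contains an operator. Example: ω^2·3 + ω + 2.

[0] 8 ≡ 2·3 + 2 (base 3). Lift 4: 10. −1: 9.
[1] 9 ≡ 2·4 + 1 (base 4). Lift 5: 11. −1: 10.
[2] 10 ≡ 2·5 (base 5). Lift 6: 12. −1: 11.
[3] 11 ≡ 6 + 5 (base 6). Lift 7: 12. −1: 11.
[4] 11 ≡ 7 + 4 (base 7). Lift 8: 12. −1: 11.

ω + 4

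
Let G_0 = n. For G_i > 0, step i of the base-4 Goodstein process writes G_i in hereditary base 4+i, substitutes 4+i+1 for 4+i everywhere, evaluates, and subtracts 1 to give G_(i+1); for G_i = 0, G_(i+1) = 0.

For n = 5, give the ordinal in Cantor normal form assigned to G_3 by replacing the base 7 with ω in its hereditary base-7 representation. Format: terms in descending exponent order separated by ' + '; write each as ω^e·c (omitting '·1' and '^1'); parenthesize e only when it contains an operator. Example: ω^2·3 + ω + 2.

4

i=0: 5 = 4 + 1 (b=4); 4→5: 5 + 1 = 6; 6−1 = 5
i=1: 5 = 5 (b=5); 5→6: 6 = 6; 6−1 = 5
i=2: 5 = 5 (b=6); 6→7: 5 = 5; 5−1 = 4
i=3: 4 = 4 (b=7); 7→8: 4 = 4; 4−1 = 3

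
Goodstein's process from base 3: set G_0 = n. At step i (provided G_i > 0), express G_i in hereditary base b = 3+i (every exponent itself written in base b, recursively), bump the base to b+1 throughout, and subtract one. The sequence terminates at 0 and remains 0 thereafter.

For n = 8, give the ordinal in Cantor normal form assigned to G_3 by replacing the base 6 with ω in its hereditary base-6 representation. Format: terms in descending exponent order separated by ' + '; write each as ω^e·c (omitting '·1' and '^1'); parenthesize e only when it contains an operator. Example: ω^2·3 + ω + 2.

ω + 5

(0) 8|_3 = 2·3 + 2 ↦ 2·4 + 2|_4 = 10 ⇒ 9
(1) 9|_4 = 2·4 + 1 ↦ 2·5 + 1|_5 = 11 ⇒ 10
(2) 10|_5 = 2·5 ↦ 2·6|_6 = 12 ⇒ 11
(3) 11|_6 = 6 + 5 ↦ 7 + 5|_7 = 12 ⇒ 11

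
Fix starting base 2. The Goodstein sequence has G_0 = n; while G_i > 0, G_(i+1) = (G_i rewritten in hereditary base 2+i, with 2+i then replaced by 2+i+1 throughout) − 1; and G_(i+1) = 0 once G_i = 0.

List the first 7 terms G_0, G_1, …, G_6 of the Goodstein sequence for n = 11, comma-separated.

11, 84, 1027, 15627, 279937, 5764801, 134217727

step 0: 11 = 2^(2 + 1) + 2 + 1; sub 3 for 2: 3^(3 + 1) + 3 + 1; = 85; G_1 = 85−1 = 84
step 1: 84 = 3^(3 + 1) + 3; sub 4 for 3: 4^(4 + 1) + 4; = 1028; G_2 = 1028−1 = 1027
step 2: 1027 = 4^(4 + 1) + 3; sub 5 for 4: 5^(5 + 1) + 3; = 15628; G_3 = 15628−1 = 15627
step 3: 15627 = 5^(5 + 1) + 2; sub 6 for 5: 6^(6 + 1) + 2; = 279938; G_4 = 279938−1 = 279937
step 4: 279937 = 6^(6 + 1) + 1; sub 7 for 6: 7^(7 + 1) + 1; = 5764802; G_5 = 5764802−1 = 5764801
step 5: 5764801 = 7^(7 + 1); sub 8 for 7: 8^(8 + 1); = 134217728; G_6 = 134217728−1 = 134217727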